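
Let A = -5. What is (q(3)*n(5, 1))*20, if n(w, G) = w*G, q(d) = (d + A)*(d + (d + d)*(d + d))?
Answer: -7800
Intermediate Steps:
q(d) = (-5 + d)*(d + 4*d**2) (q(d) = (d - 5)*(d + (d + d)*(d + d)) = (-5 + d)*(d + (2*d)*(2*d)) = (-5 + d)*(d + 4*d**2))
n(w, G) = G*w
(q(3)*n(5, 1))*20 = ((3*(-5 - 19*3 + 4*3**2))*(1*5))*20 = ((3*(-5 - 57 + 4*9))*5)*20 = ((3*(-5 - 57 + 36))*5)*20 = ((3*(-26))*5)*20 = -78*5*20 = -390*20 = -7800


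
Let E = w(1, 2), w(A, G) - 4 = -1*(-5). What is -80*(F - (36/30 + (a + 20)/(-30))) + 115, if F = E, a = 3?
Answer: -1711/3 ≈ -570.33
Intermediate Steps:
w(A, G) = 9 (w(A, G) = 4 - 1*(-5) = 4 + 5 = 9)
E = 9
F = 9
-80*(F - (36/30 + (a + 20)/(-30))) + 115 = -80*(9 - (36/30 + (3 + 20)/(-30))) + 115 = -80*(9 - (36*(1/30) + 23*(-1/30))) + 115 = -80*(9 - (6/5 - 23/30)) + 115 = -80*(9 - 1*13/30) + 115 = -80*(9 - 13/30) + 115 = -80*257/30 + 115 = -2056/3 + 115 = -1711/3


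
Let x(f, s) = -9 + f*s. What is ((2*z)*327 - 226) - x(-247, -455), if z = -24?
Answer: -128298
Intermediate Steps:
((2*z)*327 - 226) - x(-247, -455) = ((2*(-24))*327 - 226) - (-9 - 247*(-455)) = (-48*327 - 226) - (-9 + 112385) = (-15696 - 226) - 1*112376 = -15922 - 112376 = -128298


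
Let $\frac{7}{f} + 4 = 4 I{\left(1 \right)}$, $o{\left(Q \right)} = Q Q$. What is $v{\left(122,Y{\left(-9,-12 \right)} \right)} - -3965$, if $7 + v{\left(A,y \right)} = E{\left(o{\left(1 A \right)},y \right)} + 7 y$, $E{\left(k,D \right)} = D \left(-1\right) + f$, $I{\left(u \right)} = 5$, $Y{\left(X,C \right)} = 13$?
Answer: $\frac{64583}{16} \approx 4036.4$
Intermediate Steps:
$o{\left(Q \right)} = Q^{2}$
$f = \frac{7}{16}$ ($f = \frac{7}{-4 + 4 \cdot 5} = \frac{7}{-4 + 20} = \frac{7}{16} \approx 0.4375$)
$E{\left(k,D \right)} = \frac{7}{16} - D$ ($E{\left(k,D \right)} = D \left(-1\right) + \frac{7}{16} = - D + \frac{7}{16} = \frac{7}{16} - D$)
$v{\left(A,y \right)} = - \frac{105}{16} + 6 y$ ($v{\left(A,y \right)} = -7 + \left(\left(\frac{7}{16} - y\right) + 7 y\right) = -7 + \left(\frac{7}{16} + 6 y\right) = - \frac{105}{16} + 6 y$)
$v{\left(122,Y{\left(-9,-12 \right)} \right)} - -3965 = \left(- \frac{105}{16} + 6 \cdot 13\right) - -3965 = \left(- \frac{105}{16} + 78\right) + 3965 = \frac{1143}{16} + 3965 = \frac{64583}{16}$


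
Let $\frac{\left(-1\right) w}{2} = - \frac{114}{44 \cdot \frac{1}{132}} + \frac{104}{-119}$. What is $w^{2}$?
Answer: $\frac{6659212816}{14161} \approx 4.7025 \cdot 10^{5}$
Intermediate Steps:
$w = \frac{81604}{119}$ ($w = - 2 \left(- \frac{114}{44 \cdot \frac{1}{132}} + \frac{104}{-119}\right) = - 2 \left(- \frac{114}{44 \cdot \frac{1}{132}} + 104 \left(- \frac{1}{119}\right)\right) = - 2 \left(- 114 \frac{1}{\frac{1}{3}} - \frac{104}{119}\right) = - 2 \left(\left(-114\right) 3 - \frac{104}{119}\right) = - 2 \left(-342 - \frac{104}{119}\right) = \left(-2\right) \left(- \frac{40802}{119}\right) = \frac{81604}{119} \approx 685.75$)
$w^{2} = \left(\frac{81604}{119}\right)^{2} = \frac{6659212816}{14161}$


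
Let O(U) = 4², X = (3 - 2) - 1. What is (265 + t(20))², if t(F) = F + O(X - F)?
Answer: 90601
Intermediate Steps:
X = 0 (X = 1 - 1 = 0)
O(U) = 16
t(F) = 16 + F (t(F) = F + 16 = 16 + F)
(265 + t(20))² = (265 + (16 + 20))² = (265 + 36)² = 301² = 90601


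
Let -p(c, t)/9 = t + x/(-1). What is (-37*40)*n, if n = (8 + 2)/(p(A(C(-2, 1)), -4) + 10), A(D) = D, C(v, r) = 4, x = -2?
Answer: -3700/7 ≈ -528.57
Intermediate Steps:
p(c, t) = -18 - 9*t (p(c, t) = -9*(t - 2/(-1)) = -9*(t - 2*(-1)) = -9*(t + 2) = -9*(2 + t) = -18 - 9*t)
n = 5/14 (n = (8 + 2)/((-18 - 9*(-4)) + 10) = 10/((-18 + 36) + 10) = 10/(18 + 10) = 10/28 = 10*(1/28) = 5/14 ≈ 0.35714)
(-37*40)*n = -37*40*(5/14) = -1480*5/14 = -3700/7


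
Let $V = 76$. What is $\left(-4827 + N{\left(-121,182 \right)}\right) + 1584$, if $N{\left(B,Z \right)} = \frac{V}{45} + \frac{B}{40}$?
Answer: $- \frac{1167961}{360} \approx -3244.3$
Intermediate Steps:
$N{\left(B,Z \right)} = \frac{76}{45} + \frac{B}{40}$
$\left(-4827 + N{\left(-121,182 \right)}\right) + 1584 = \left(-4827 + \left(\frac{76}{45} + \frac{1}{40} \left(-121\right)\right)\right) + 1584 = \left(-4827 + \left(\frac{76}{45} - \frac{121}{40}\right)\right) + 1584 = \left(-4827 - \frac{481}{360}\right) + 1584 = - \frac{1738201}{360} + 1584 = - \frac{1167961}{360}$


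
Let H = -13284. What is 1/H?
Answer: -1/13284 ≈ -7.5279e-5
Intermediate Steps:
1/H = 1/(-13284) = -1/13284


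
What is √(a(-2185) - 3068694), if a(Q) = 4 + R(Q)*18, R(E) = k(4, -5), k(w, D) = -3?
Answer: 2*I*√767186 ≈ 1751.8*I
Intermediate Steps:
R(E) = -3
a(Q) = -50 (a(Q) = 4 - 3*18 = 4 - 54 = -50)
√(a(-2185) - 3068694) = √(-50 - 3068694) = √(-3068744) = 2*I*√767186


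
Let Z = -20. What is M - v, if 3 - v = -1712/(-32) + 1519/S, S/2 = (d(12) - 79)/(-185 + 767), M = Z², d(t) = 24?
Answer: -834503/110 ≈ -7586.4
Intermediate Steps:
M = 400 (M = (-20)² = 400)
S = -55/291 (S = 2*((24 - 79)/(-185 + 767)) = 2*(-55/582) = -55/291 ≈ -0.18900)
v = 878503/110 (v = 3 - (-1712/(-32) + 1519/(-55/291)) = 3 - (-1712*(-1/32) + 1519*(-291/55)) = 3 - (107/2 - 442029/55) = 3 - 1*(-878173/110) = 3 + 878173/110 = 878503/110 ≈ 7986.4)
M - v = 400 - 1*878503/110 = 400 - 878503/110 = -834503/110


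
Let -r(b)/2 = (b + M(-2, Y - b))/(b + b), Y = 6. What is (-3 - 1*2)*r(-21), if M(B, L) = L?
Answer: -10/7 ≈ -1.4286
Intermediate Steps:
r(b) = -6/b (r(b) = -2*(b + (6 - b))/(b + b) = -12/(2*b) = -12*1/(2*b) = -6/b)
(-3 - 1*2)*r(-21) = (-3 - 1*2)*(-6/(-21)) = (-3 - 2)*(-6*(-1/21)) = -5*2/7 = -10/7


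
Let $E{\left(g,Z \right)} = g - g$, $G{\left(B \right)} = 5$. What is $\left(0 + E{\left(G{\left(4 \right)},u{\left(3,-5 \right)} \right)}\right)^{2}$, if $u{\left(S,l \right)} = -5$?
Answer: $0$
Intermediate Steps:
$E{\left(g,Z \right)} = 0$
$\left(0 + E{\left(G{\left(4 \right)},u{\left(3,-5 \right)} \right)}\right)^{2} = \left(0 + 0\right)^{2} = 0^{2} = 0$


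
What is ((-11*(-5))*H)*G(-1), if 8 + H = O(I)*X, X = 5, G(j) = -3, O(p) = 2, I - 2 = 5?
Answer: -330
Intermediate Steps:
I = 7 (I = 2 + 5 = 7)
H = 2 (H = -8 + 2*5 = -8 + 10 = 2)
((-11*(-5))*H)*G(-1) = (-11*(-5)*2)*(-3) = (55*2)*(-3) = 110*(-3) = -330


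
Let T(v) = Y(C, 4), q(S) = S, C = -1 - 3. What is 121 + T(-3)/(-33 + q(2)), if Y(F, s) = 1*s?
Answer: 3747/31 ≈ 120.87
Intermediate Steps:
C = -4
Y(F, s) = s
T(v) = 4
121 + T(-3)/(-33 + q(2)) = 121 + 4/(-33 + 2) = 121 + 4/(-31) = 121 + 4*(-1/31) = 121 - 4/31 = 3747/31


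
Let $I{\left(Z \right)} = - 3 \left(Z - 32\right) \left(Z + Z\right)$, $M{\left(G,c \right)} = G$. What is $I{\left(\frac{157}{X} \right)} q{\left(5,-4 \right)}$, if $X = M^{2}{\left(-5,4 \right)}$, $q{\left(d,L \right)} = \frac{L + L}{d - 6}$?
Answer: $\frac{4845648}{625} \approx 7753.0$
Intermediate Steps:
$q{\left(d,L \right)} = \frac{2 L}{-6 + d}$
$X = 25$ ($X = \left(-5\right)^{2} = 25$)
$I{\left(Z \right)} = - 6 Z \left(-32 + Z\right)$ ($I{\left(Z \right)} = - 3 \left(-32 + Z\right) 2 Z = - 3 \cdot 2 Z \left(-32 + Z\right) = - 6 Z \left(-32 + Z\right)$)
$I{\left(\frac{157}{X} \right)} q{\left(5,-4 \right)} = 6 \cdot \frac{157}{25} \left(32 - \frac{157}{25}\right) 2 \left(-4\right) \frac{1}{-6 + 5} = 6 \cdot 157 \cdot \frac{1}{25} \left(32 - 157 \cdot \frac{1}{25}\right) 2 \left(-4\right) \frac{1}{-1} = 6 \cdot \frac{157}{25} \left(32 - \frac{157}{25}\right) 2 \left(-4\right) \left(-1\right) = 6 \cdot \frac{157}{25} \left(32 - \frac{157}{25}\right) 8 = 6 \cdot \frac{157}{25} \cdot \frac{643}{25} \cdot 8 = \frac{605706}{625} \cdot 8 = \frac{4845648}{625}$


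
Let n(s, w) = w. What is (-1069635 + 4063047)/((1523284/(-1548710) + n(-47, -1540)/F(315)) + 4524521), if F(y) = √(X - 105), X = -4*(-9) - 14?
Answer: 674058074469683134006485540/1018833777115475773386747427 - 2764187062848330042000*I*√83/1018833777115475773386747427 ≈ 0.6616 - 2.4717e-5*I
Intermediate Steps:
X = 22 (X = 36 - 14 = 22)
F(y) = I*√83 (F(y) = √(22 - 105) = √(-83) = I*√83)
(-1069635 + 4063047)/((1523284/(-1548710) + n(-47, -1540)/F(315)) + 4524521) = (-1069635 + 4063047)/((1523284/(-1548710) - 1540*(-I*√83/83)) + 4524521) = 2993412/((1523284*(-1/1548710) - (-1540)*I*√83/83) + 4524521) = 2993412/((-761642/774355 + 1540*I*√83/83) + 4524521) = 2993412/(3503584697313/774355 + 1540*I*√83/83)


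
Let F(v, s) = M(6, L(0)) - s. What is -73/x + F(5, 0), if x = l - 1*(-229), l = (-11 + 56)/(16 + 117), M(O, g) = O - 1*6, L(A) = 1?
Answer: -9709/30502 ≈ -0.31831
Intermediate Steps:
M(O, g) = -6 + O (M(O, g) = O - 6 = -6 + O)
F(v, s) = -s (F(v, s) = (-6 + 6) - s = 0 - s = -s)
l = 45/133 ≈ 0.33835
x = 30502/133 (x = 45/133 - 1*(-229) = 45/133 + 229 = 30502/133 ≈ 229.34)
-73/x + F(5, 0) = -73/30502/133 - 1*0 = -73*133/30502 + 0 = -9709/30502 + 0 = -9709/30502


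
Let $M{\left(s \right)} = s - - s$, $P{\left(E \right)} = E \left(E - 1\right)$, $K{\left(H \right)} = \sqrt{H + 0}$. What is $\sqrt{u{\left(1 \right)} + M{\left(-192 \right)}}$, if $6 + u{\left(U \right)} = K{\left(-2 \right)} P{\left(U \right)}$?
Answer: $i \sqrt{390} \approx 19.748 i$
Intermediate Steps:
$K{\left(H \right)} = \sqrt{H}$
$P{\left(E \right)} = E \left(-1 + E\right)$
$M{\left(s \right)} = 2 s$ ($M{\left(s \right)} = s + s = 2 s$)
$u{\left(U \right)} = -6 + i U \sqrt{2} \left(-1 + U\right)$ ($u{\left(U \right)} = -6 + \sqrt{-2} U \left(-1 + U\right) = -6 + i \sqrt{2} U \left(-1 + U\right) = -6 + i U \sqrt{2} \left(-1 + U\right)$)
$\sqrt{u{\left(1 \right)} + M{\left(-192 \right)}} = \sqrt{\left(-6 + i 1 \sqrt{2} \left(-1 + 1\right)\right) + 2 \left(-192\right)} = \sqrt{\left(-6 + i 1 \sqrt{2} \cdot 0\right) - 384} = \sqrt{\left(-6 + 0\right) - 384} = \sqrt{-6 - 384} = \sqrt{-390} = i \sqrt{390}$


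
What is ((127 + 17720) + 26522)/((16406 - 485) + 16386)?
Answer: 44369/32307 ≈ 1.3734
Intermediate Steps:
((127 + 17720) + 26522)/((16406 - 485) + 16386) = (17847 + 26522)/(15921 + 16386) = 44369/32307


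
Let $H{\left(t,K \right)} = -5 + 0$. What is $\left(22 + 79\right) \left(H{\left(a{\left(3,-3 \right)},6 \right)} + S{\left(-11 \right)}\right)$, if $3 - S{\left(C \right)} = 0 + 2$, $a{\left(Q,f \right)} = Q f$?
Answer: $-404$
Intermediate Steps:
$H{\left(t,K \right)} = -5$
$S{\left(C \right)} = 1$ ($S{\left(C \right)} = 3 - \left(0 + 2\right) = 3 - 2 = 1$)
$\left(22 + 79\right) \left(H{\left(a{\left(3,-3 \right)},6 \right)} + S{\left(-11 \right)}\right) = \left(22 + 79\right) \left(-5 + 1\right) = 101 \left(-4\right) = -404$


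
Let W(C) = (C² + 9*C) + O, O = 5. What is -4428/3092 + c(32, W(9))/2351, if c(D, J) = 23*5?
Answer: -2513662/1817323 ≈ -1.3832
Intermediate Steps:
W(C) = 5 + C² + 9*C (W(C) = (C² + 9*C) + 5 = 5 + C² + 9*C)
c(D, J) = 115
-4428/3092 + c(32, W(9))/2351 = -4428/3092 + 115/2351 = -4428*1/3092 + 115*(1/2351) = -1107/773 + 115/2351 = -2513662/1817323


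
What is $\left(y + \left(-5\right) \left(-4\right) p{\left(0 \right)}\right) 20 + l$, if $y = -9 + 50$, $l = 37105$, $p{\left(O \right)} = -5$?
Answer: $35925$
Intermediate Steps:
$y = 41$
$\left(y + \left(-5\right) \left(-4\right) p{\left(0 \right)}\right) 20 + l = \left(41 + \left(-5\right) \left(-4\right) \left(-5\right)\right) 20 + 37105 = \left(41 + 20 \left(-5\right)\right) 20 + 37105 = \left(41 - 100\right) 20 + 37105 = \left(-59\right) 20 + 37105 = -1180 + 37105 = 35925$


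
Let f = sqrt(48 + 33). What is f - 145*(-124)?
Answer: 17989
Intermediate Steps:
f = 9 (f = sqrt(81) = 9)
f - 145*(-124) = 9 - 145*(-124) = 9 + 17980 = 17989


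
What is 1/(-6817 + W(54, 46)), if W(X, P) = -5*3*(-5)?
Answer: -1/6742 ≈ -0.00014832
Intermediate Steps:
W(X, P) = 75 (W(X, P) = -15*(-5) = 75)
1/(-6817 + W(54, 46)) = 1/(-6817 + 75) = 1/(-6742) = -1/6742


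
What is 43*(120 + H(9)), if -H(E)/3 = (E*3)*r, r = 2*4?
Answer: -22704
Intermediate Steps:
r = 8
H(E) = -72*E (H(E) = -3*E*3*8 = -3*3*E*8 = -72*E)
43*(120 + H(9)) = 43*(120 - 72*9) = 43*(120 - 648) = 43*(-528) = -22704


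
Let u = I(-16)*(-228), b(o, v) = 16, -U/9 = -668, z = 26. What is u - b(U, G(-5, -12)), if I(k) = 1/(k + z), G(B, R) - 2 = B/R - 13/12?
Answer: -194/5 ≈ -38.800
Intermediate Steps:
U = 6012 (U = -9*(-668) = 6012)
G(B, R) = 11/12 + B/R (G(B, R) = 2 + (B/R - 13/12) = 2 + (-13/12 + B/R) = 11/12 + B/R)
I(k) = 1/(26 + k) (I(k) = 1/(k + 26) = 1/(26 + k))
u = -114/5 (u = -228/(26 - 16) = -228/10 = (1/10)*(-228) = -114/5 ≈ -22.800)
u - b(U, G(-5, -12)) = -114/5 - 1*16 = -114/5 - 16 = -194/5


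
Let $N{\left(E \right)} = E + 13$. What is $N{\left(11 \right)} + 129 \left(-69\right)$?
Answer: $-8877$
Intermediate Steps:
$N{\left(E \right)} = 13 + E$
$N{\left(11 \right)} + 129 \left(-69\right) = \left(13 + 11\right) + 129 \left(-69\right) = 24 - 8901 = -8877$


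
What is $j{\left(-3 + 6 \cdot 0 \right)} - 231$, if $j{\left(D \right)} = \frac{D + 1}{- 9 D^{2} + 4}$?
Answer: $- \frac{17785}{77} \approx -230.97$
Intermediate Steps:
$j{\left(D \right)} = \frac{1 + D}{4 - 9 D^{2}}$
$j{\left(-3 + 6 \cdot 0 \right)} - 231 = \frac{-1 - \left(-3 + 6 \cdot 0\right)}{-4 + 9 \left(-3 + 6 \cdot 0\right)^{2}} - 231 = \frac{-1 - \left(-3 + 0\right)}{-4 + 9 \left(-3 + 0\right)^{2}} - 231 = \frac{-1 - -3}{-4 + 9 \left(-3\right)^{2}} - 231 = \frac{-1 + 3}{-4 + 9 \cdot 9} - 231 = \frac{1}{-4 + 81} \cdot 2 - 231 = \frac{1}{77} \cdot 2 - 231 = \frac{2}{77} - 231 = - \frac{17785}{77}$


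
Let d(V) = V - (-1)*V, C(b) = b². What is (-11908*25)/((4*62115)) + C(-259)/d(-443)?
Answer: -846535373/11006778 ≈ -76.910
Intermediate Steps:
d(V) = 2*V (d(V) = V + V = 2*V)
(-11908*25)/((4*62115)) + C(-259)/d(-443) = (-11908*25)/((4*62115)) + (-259)²/((2*(-443))) = -297700/248460 + 67081/(-886) = -297700*1/248460 + 67081*(-1/886) = -14885/12423 - 67081/886 = -846535373/11006778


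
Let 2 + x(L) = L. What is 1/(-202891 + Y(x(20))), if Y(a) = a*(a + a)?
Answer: -1/202243 ≈ -4.9445e-6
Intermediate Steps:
x(L) = -2 + L
Y(a) = 2*a**2 (Y(a) = a*(2*a) = 2*a**2)
1/(-202891 + Y(x(20))) = 1/(-202891 + 2*(-2 + 20)**2) = 1/(-202891 + 2*18**2) = 1/(-202891 + 2*324) = 1/(-202891 + 648) = 1/(-202243) = -1/202243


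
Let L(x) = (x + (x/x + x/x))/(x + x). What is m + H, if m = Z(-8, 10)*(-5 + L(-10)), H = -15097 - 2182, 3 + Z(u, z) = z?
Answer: -86556/5 ≈ -17311.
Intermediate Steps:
Z(u, z) = -3 + z
H = -17279
L(x) = (2 + x)/(2*x) (L(x) = (x + (1 + 1))/((2*x)) = (x + 2)*(1/(2*x)) = (2 + x)*(1/(2*x)) = (2 + x)/(2*x))
m = -161/5 (m = (-3 + 10)*(-5 + (1/2)*(2 - 10)/(-10)) = 7*(-5 + (1/2)*(-1/10)*(-8)) = 7*(-5 + 2/5) = 7*(-23/5) = -161/5 ≈ -32.200)
m + H = -161/5 - 17279 = -86556/5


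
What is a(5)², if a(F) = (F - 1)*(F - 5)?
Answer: 0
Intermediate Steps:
a(F) = (-1 + F)*(-5 + F)
a(5)² = (5 + 5² - 6*5)² = (5 + 25 - 30)² = 0² = 0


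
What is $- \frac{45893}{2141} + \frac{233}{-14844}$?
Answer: $- \frac{681734545}{31781004} \approx -21.451$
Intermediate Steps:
$- \frac{45893}{2141} + \frac{233}{-14844} = \left(-45893\right) \frac{1}{2141} + 233 \left(- \frac{1}{14844}\right) = - \frac{45893}{2141} - \frac{233}{14844} = - \frac{681734545}{31781004}$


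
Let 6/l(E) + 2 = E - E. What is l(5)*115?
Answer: -345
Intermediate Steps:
l(E) = -3 (l(E) = 6/(-2 + (E - E)) = 6/(-2 + 0) = 6/(-2) = 6*(-½) = -3)
l(5)*115 = -3*115 = -345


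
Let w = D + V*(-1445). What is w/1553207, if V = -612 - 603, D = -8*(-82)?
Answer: 1756331/1553207 ≈ 1.1308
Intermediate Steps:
D = 656
V = -1215
w = 1756331 (w = 656 - 1215*(-1445) = 656 + 1755675 = 1756331)
w/1553207 = 1756331/1553207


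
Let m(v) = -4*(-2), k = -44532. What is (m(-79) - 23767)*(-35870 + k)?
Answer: 1910271118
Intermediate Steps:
m(v) = 8
(m(-79) - 23767)*(-35870 + k) = (8 - 23767)*(-35870 - 44532) = -23759*(-80402) = 1910271118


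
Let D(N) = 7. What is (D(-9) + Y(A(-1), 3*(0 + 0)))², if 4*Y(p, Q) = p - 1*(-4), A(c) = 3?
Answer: 1225/16 ≈ 76.563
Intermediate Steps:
Y(p, Q) = 1 + p/4 (Y(p, Q) = (p - 1*(-4))/4 = (p + 4)/4 = (4 + p)/4 = 1 + p/4)
(D(-9) + Y(A(-1), 3*(0 + 0)))² = (7 + (1 + (¼)*3))² = (7 + (1 + ¾))² = (7 + 7/4)² = (35/4)² = 1225/16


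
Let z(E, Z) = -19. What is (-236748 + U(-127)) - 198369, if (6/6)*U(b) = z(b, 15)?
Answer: -435136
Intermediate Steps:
U(b) = -19
(-236748 + U(-127)) - 198369 = (-236748 - 19) - 198369 = -236767 - 198369 = -435136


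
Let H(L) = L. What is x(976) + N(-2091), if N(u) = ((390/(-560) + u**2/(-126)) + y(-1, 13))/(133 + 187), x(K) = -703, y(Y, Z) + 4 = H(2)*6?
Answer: -14540587/17920 ≈ -811.42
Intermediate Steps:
y(Y, Z) = 8 (y(Y, Z) = -4 + 2*6 = -4 + 12 = 8)
N(u) = 409/17920 - u**2/40320 (N(u) = ((390/(-560) + u**2/(-126)) + 8)/(133 + 187) = ((390*(-1/560) + u**2*(-1/126)) + 8)/320 = ((-39/56 - u**2/126) + 8)*(1/320) = (409/56 - u**2/126)*(1/320) = 409/17920 - u**2/40320)
x(976) + N(-2091) = -703 + (409/17920 - 1/40320*(-2091)**2) = -703 + (409/17920 - 1/40320*4372281) = -703 + (409/17920 - 485809/4480) = -703 - 1942827/17920 = -14540587/17920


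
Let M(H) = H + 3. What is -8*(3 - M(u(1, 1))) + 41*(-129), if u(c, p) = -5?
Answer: -5329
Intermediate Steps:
M(H) = 3 + H
-8*(3 - M(u(1, 1))) + 41*(-129) = -8*(3 - (3 - 5)) + 41*(-129) = -8*(3 - 1*(-2)) - 5289 = -8*(3 + 2) - 5289 = -8*5 - 5289 = -40 - 5289 = -5329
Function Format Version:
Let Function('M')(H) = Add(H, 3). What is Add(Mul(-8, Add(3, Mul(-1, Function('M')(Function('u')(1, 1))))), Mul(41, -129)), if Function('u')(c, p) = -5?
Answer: -5329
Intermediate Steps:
Function('M')(H) = Add(3, H)
Add(Mul(-8, Add(3, Mul(-1, Function('M')(Function('u')(1, 1))))), Mul(41, -129)) = Add(Mul(-8, Add(3, Mul(-1, Add(3, -5)))), Mul(41, -129)) = Add(Mul(-8, Add(3, Mul(-1, -2))), -5289) = Add(Mul(-8, Add(3, 2)), -5289) = Add(Mul(-8, 5), -5289) = Add(-40, -5289) = -5329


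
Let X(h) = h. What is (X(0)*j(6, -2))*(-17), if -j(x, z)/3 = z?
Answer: 0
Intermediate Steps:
j(x, z) = -3*z
(X(0)*j(6, -2))*(-17) = (0*(-3*(-2)))*(-17) = (0*6)*(-17) = 0*(-17) = 0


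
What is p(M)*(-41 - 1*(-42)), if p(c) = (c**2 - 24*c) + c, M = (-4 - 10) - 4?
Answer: 738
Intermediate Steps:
M = -18 (M = -14 - 4 = -18)
p(c) = c**2 - 23*c
p(M)*(-41 - 1*(-42)) = (-18*(-23 - 18))*(-41 - 1*(-42)) = (-18*(-41))*(-41 + 42) = 738*1 = 738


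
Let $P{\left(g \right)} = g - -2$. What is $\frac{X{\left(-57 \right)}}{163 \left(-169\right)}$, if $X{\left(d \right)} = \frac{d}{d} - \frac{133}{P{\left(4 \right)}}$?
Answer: $\frac{127}{165282} \approx 0.00076838$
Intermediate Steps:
$P{\left(g \right)} = 2 + g$ ($P{\left(g \right)} = g + 2 = 2 + g$)
$X{\left(d \right)} = - \frac{127}{6}$ ($X{\left(d \right)} = \frac{d}{d} - \frac{133}{2 + 4} = 1 - \frac{133}{6} = - \frac{127}{6}$)
$\frac{X{\left(-57 \right)}}{163 \left(-169\right)} = - \frac{127}{6 \cdot 163 \left(-169\right)} = - \frac{127}{6 \left(-27547\right)} = \left(- \frac{127}{6}\right) \left(- \frac{1}{27547}\right) = \frac{127}{165282}$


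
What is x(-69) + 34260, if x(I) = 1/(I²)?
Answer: 163111861/4761 ≈ 34260.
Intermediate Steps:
x(I) = I⁻²
x(-69) + 34260 = (-69)⁻² + 34260 = 1/4761 + 34260 = 163111861/4761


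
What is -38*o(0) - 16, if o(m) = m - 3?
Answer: 98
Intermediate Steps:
o(m) = -3 + m
-38*o(0) - 16 = -38*(-3 + 0) - 16 = -38*(-3) - 16 = 114 - 16 = 98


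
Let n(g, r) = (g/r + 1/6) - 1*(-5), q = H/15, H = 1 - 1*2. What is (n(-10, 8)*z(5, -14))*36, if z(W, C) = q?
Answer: -47/5 ≈ -9.4000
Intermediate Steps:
H = -1 (H = 1 - 2 = -1)
q = -1/15 ≈ -0.066667
z(W, C) = -1/15
n(g, r) = 31/6 + g/r (n(g, r) = (g/r + 1*(⅙)) + 5 = (g/r + ⅙) + 5 = (⅙ + g/r) + 5 = 31/6 + g/r)
(n(-10, 8)*z(5, -14))*36 = ((31/6 - 10/8)*(-1/15))*36 = ((31/6 - 10*⅛)*(-1/15))*36 = ((31/6 - 5/4)*(-1/15))*36 = ((47/12)*(-1/15))*36 = -47/180*36 = -47/5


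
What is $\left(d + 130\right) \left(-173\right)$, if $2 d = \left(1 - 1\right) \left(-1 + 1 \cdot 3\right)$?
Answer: $-22490$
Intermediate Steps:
$d = 0$ ($d = \frac{\left(1 - 1\right) \left(-1 + 1 \cdot 3\right)}{2} = \frac{0 \left(-1 + 3\right)}{2} = \frac{0 \cdot 2}{2} = \frac{1}{2} \cdot 0 = 0$)
$\left(d + 130\right) \left(-173\right) = \left(0 + 130\right) \left(-173\right) = 130 \left(-173\right) = -22490$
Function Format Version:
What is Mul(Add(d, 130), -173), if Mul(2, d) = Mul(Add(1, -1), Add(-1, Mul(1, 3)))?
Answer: -22490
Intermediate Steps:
d = 0 (d = Mul(Rational(1, 2), Mul(Add(1, -1), Add(-1, Mul(1, 3)))) = Mul(Rational(1, 2), Mul(0, Add(-1, 3))) = Mul(Rational(1, 2), Mul(0, 2)) = Mul(Rational(1, 2), 0) = 0)
Mul(Add(d, 130), -173) = Mul(Add(0, 130), -173) = Mul(130, -173) = -22490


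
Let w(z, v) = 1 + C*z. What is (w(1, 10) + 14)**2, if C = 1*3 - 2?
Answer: 256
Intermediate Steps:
C = 1 (C = 3 - 2 = 1)
w(z, v) = 1 + z (w(z, v) = 1 + 1*z = 1 + z)
(w(1, 10) + 14)**2 = ((1 + 1) + 14)**2 = (2 + 14)**2 = 16**2 = 256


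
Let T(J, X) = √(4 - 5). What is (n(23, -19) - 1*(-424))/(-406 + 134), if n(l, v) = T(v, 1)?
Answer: -53/34 - I/272 ≈ -1.5588 - 0.0036765*I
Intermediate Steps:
T(J, X) = I (T(J, X) = √(-1) = I)
n(l, v) = I
(n(23, -19) - 1*(-424))/(-406 + 134) = (I - 1*(-424))/(-406 + 134) = (I + 424)/(-272) = (424 + I)*(-1/272) = -53/34 - I/272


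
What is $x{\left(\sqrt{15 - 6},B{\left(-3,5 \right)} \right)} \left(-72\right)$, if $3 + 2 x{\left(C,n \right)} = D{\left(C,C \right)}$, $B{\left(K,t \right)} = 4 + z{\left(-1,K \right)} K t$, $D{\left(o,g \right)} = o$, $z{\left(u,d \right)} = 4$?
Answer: $0$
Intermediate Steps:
$B{\left(K,t \right)} = 4 + 4 K t$
$x{\left(C,n \right)} = - \frac{3}{2} + \frac{C}{2}$
$x{\left(\sqrt{15 - 6},B{\left(-3,5 \right)} \right)} \left(-72\right) = \left(- \frac{3}{2} + \frac{\sqrt{15 - 6}}{2}\right) \left(-72\right) = \left(- \frac{3}{2} + \frac{\sqrt{9}}{2}\right) \left(-72\right) = \left(- \frac{3}{2} + \frac{1}{2} \cdot 3\right) \left(-72\right) = \left(- \frac{3}{2} + \frac{3}{2}\right) \left(-72\right) = 0 \left(-72\right) = 0$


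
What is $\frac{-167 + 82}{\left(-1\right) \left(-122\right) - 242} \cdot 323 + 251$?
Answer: $\frac{11515}{24} \approx 479.79$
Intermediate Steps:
$\frac{-167 + 82}{\left(-1\right) \left(-122\right) - 242} \cdot 323 + 251 = - \frac{85}{122 - 242} \cdot 323 + 251 = - \frac{85}{-120} \cdot 323 + 251 = \left(-85\right) \left(- \frac{1}{120}\right) 323 + 251 = \frac{17}{24} \cdot 323 + 251 = \frac{5491}{24} + 251 = \frac{11515}{24}$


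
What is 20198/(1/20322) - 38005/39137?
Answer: 16064319980567/39137 ≈ 4.1046e+8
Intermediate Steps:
20198/(1/20322) - 38005/39137 = 20198/(1/20322) - 38005*1/39137 = 20198*20322 - 38005/39137 = 410463756 - 38005/39137 = 16064319980567/39137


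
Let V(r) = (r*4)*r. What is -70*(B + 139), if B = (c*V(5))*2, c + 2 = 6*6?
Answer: -485730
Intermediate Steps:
V(r) = 4*r² (V(r) = (4*r)*r = 4*r²)
c = 34 (c = -2 + 6*6 = -2 + 36 = 34)
B = 6800 (B = (34*(4*5²))*2 = (34*(4*25))*2 = (34*100)*2 = 3400*2 = 6800)
-70*(B + 139) = -70*(6800 + 139) = -70*6939 = -485730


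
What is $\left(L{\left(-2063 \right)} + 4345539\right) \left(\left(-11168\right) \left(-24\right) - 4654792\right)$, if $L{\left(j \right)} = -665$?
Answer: $-19059919468240$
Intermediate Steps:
$\left(L{\left(-2063 \right)} + 4345539\right) \left(\left(-11168\right) \left(-24\right) - 4654792\right) = \left(-665 + 4345539\right) \left(\left(-11168\right) \left(-24\right) - 4654792\right) = 4344874 \left(268032 - 4654792\right) = 4344874 \left(-4386760\right) = -19059919468240$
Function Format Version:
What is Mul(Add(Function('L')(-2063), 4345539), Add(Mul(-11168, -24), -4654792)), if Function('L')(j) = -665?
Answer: -19059919468240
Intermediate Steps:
Mul(Add(Function('L')(-2063), 4345539), Add(Mul(-11168, -24), -4654792)) = Mul(Add(-665, 4345539), Add(Mul(-11168, -24), -4654792)) = Mul(4344874, Add(268032, -4654792)) = Mul(4344874, -4386760) = -19059919468240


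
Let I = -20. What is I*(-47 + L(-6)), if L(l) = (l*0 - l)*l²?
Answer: -3380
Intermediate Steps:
L(l) = -l³ (L(l) = (0 - l)*l² = (-l)*l² = -l³)
I*(-47 + L(-6)) = -20*(-47 - 1*(-6)³) = -20*(-47 - 1*(-216)) = -20*(-47 + 216) = -20*169 = -3380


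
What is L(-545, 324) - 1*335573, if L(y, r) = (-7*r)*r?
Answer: -1070405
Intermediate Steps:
L(y, r) = -7*r²
L(-545, 324) - 1*335573 = -7*324² - 1*335573 = -7*104976 - 335573 = -734832 - 335573 = -1070405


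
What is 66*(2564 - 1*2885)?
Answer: -21186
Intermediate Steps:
66*(2564 - 1*2885) = 66*(2564 - 2885) = 66*(-321) = -21186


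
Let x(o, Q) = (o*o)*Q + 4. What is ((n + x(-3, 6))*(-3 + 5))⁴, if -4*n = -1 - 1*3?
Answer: 193877776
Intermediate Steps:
x(o, Q) = 4 + Q*o² (x(o, Q) = o²*Q + 4 = Q*o² + 4 = 4 + Q*o²)
n = 1 (n = -(-1 - 1*3)/4 = -(-1 - 3)/4 = -¼*(-4) = 1)
((n + x(-3, 6))*(-3 + 5))⁴ = ((1 + (4 + 6*(-3)²))*(-3 + 5))⁴ = ((1 + (4 + 6*9))*2)⁴ = ((1 + (4 + 54))*2)⁴ = ((1 + 58)*2)⁴ = (59*2)⁴ = 118⁴ = 193877776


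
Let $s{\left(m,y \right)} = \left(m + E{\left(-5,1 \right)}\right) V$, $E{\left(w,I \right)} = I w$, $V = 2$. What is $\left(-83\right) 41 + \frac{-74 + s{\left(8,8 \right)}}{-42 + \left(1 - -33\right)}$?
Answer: $- \frac{6789}{2} \approx -3394.5$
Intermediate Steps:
$s{\left(m,y \right)} = -10 + 2 m$ ($s{\left(m,y \right)} = \left(m + 1 \left(-5\right)\right) 2 = \left(m - 5\right) 2 = \left(-5 + m\right) 2 = -10 + 2 m$)
$\left(-83\right) 41 + \frac{-74 + s{\left(8,8 \right)}}{-42 + \left(1 - -33\right)} = \left(-83\right) 41 + \frac{-74 + \left(-10 + 2 \cdot 8\right)}{-42 + \left(1 - -33\right)} = -3403 + \frac{-74 + \left(-10 + 16\right)}{-42 + \left(1 + 33\right)} = -3403 + \frac{-74 + 6}{-42 + 34} = -3403 - \frac{68}{-8} = -3403 - - \frac{17}{2} = -3403 + \frac{17}{2} = - \frac{6789}{2}$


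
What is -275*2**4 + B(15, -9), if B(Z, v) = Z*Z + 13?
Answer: -4162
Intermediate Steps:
B(Z, v) = 13 + Z**2 (B(Z, v) = Z**2 + 13 = 13 + Z**2)
-275*2**4 + B(15, -9) = -275*2**4 + (13 + 15**2) = -275*16 + (13 + 225) = -4400 + 238 = -4162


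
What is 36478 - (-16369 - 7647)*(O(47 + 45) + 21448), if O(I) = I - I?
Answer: 515131646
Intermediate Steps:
O(I) = 0
36478 - (-16369 - 7647)*(O(47 + 45) + 21448) = 36478 - (-16369 - 7647)*(0 + 21448) = 36478 - (-24016)*21448 = 36478 - 1*(-515095168) = 36478 + 515095168 = 515131646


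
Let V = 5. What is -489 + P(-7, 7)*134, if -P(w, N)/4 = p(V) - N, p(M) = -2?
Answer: 4335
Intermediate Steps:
P(w, N) = 8 + 4*N (P(w, N) = -4*(-2 - N) = 8 + 4*N)
-489 + P(-7, 7)*134 = -489 + (8 + 4*7)*134 = -489 + (8 + 28)*134 = -489 + 36*134 = -489 + 4824 = 4335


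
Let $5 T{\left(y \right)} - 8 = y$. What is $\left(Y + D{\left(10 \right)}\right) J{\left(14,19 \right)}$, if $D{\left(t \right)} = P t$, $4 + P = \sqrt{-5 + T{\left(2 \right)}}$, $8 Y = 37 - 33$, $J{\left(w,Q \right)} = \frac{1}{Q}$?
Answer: $- \frac{79}{38} + \frac{10 i \sqrt{3}}{19} \approx -2.0789 + 0.91161 i$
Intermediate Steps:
$T{\left(y \right)} = \frac{8}{5} + \frac{y}{5}$
$Y = \frac{1}{2}$ ($Y = \frac{37 - 33}{8} = \frac{1}{8} \cdot 4 = \frac{1}{2} \approx 0.5$)
$P = -4 + i \sqrt{3}$ ($P = -4 + \sqrt{-5 + \left(\frac{8}{5} + \frac{1}{5} \cdot 2\right)} = -4 + \sqrt{-5 + \left(\frac{8}{5} + \frac{2}{5}\right)} = -4 + \sqrt{-5 + 2} = -4 + \sqrt{-3} = -4 + i \sqrt{3} \approx -4.0 + 1.732 i$)
$D{\left(t \right)} = t \left(-4 + i \sqrt{3}\right)$ ($D{\left(t \right)} = \left(-4 + i \sqrt{3}\right) t = t \left(-4 + i \sqrt{3}\right)$)
$\left(Y + D{\left(10 \right)}\right) J{\left(14,19 \right)} = \frac{\frac{1}{2} + 10 \left(-4 + i \sqrt{3}\right)}{19} = \left(\frac{1}{2} - \left(40 - 10 i \sqrt{3}\right)\right) \frac{1}{19} = \left(- \frac{79}{2} + 10 i \sqrt{3}\right) \frac{1}{19} = - \frac{79}{38} + \frac{10 i \sqrt{3}}{19}$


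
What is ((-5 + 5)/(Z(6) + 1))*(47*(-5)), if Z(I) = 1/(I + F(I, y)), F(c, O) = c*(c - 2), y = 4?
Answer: 0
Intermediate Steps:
F(c, O) = c*(-2 + c)
Z(I) = 1/(I + I*(-2 + I))
((-5 + 5)/(Z(6) + 1))*(47*(-5)) = ((-5 + 5)/(1/(6*(-1 + 6)) + 1))*(47*(-5)) = (0/((⅙)/5 + 1))*(-235) = (0/((⅙)*(⅕) + 1))*(-235) = (0/(1/30 + 1))*(-235) = (0/(31/30))*(-235) = (0*(30/31))*(-235) = 0*(-235) = 0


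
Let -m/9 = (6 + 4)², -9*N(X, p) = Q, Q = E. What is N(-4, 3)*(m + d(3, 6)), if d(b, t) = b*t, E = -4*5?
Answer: -1960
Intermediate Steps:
E = -20
Q = -20
N(X, p) = 20/9 (N(X, p) = -⅑*(-20) = 20/9)
m = -900 (m = -9*(6 + 4)² = -9*10² = -9*100 = -900)
N(-4, 3)*(m + d(3, 6)) = 20*(-900 + 3*6)/9 = 20*(-900 + 18)/9 = (20/9)*(-882) = -1960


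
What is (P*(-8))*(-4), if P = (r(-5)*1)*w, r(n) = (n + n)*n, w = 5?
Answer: 8000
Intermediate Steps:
r(n) = 2*n² (r(n) = (2*n)*n = 2*n²)
P = 250 (P = ((2*(-5)²)*1)*5 = ((2*25)*1)*5 = (50*1)*5 = 50*5 = 250)
(P*(-8))*(-4) = (250*(-8))*(-4) = -2000*(-4) = 8000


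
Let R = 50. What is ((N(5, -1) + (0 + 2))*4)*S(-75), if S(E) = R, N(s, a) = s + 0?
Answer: 1400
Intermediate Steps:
N(s, a) = s
S(E) = 50
((N(5, -1) + (0 + 2))*4)*S(-75) = ((5 + (0 + 2))*4)*50 = ((5 + 2)*4)*50 = (7*4)*50 = 28*50 = 1400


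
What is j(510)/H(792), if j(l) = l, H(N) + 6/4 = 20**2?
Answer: 1020/797 ≈ 1.2798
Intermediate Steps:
H(N) = 797/2 (H(N) = -3/2 + 20**2 = -3/2 + 400 = 797/2)
j(510)/H(792) = 510/(797/2) = 510*(2/797) = 1020/797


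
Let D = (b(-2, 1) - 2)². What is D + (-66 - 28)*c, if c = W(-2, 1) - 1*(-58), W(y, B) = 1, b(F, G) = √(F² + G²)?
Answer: -5546 + (2 - √5)² ≈ -5545.9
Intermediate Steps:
D = (-2 + √5)² (D = (√((-2)² + 1²) - 2)² = (√(4 + 1) - 2)² = (√5 - 2)² = (-2 + √5)² ≈ 0.055728)
c = 59 (c = 1 - 1*(-58) = 1 + 58 = 59)
D + (-66 - 28)*c = (2 - √5)² + (-66 - 28)*59 = (2 - √5)² - 94*59 = (2 - √5)² - 5546 = -5546 + (2 - √5)²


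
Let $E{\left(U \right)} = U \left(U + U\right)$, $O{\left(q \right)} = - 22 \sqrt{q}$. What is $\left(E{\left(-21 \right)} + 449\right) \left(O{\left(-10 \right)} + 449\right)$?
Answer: $597619 - 29282 i \sqrt{10} \approx 5.9762 \cdot 10^{5} - 92598.0 i$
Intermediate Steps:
$E{\left(U \right)} = 2 U^{2}$ ($E{\left(U \right)} = U 2 U = 2 U^{2}$)
$\left(E{\left(-21 \right)} + 449\right) \left(O{\left(-10 \right)} + 449\right) = \left(2 \left(-21\right)^{2} + 449\right) \left(- 22 \sqrt{-10} + 449\right) = \left(2 \cdot 441 + 449\right) \left(- 22 i \sqrt{10} + 449\right) = \left(882 + 449\right) \left(- 22 i \sqrt{10} + 449\right) = 1331 \left(449 - 22 i \sqrt{10}\right) = 597619 - 29282 i \sqrt{10}$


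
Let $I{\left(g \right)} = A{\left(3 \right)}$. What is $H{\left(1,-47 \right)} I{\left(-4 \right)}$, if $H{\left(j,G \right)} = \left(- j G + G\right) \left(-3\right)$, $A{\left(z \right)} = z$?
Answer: $0$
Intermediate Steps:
$I{\left(g \right)} = 3$
$H{\left(j,G \right)} = - 3 G + 3 G j$ ($H{\left(j,G \right)} = \left(- G j + G\right) \left(-3\right) = \left(G - G j\right) \left(-3\right) = - 3 G + 3 G j$)
$H{\left(1,-47 \right)} I{\left(-4 \right)} = 3 \left(-47\right) \left(-1 + 1\right) 3 = 3 \left(-47\right) 0 \cdot 3 = 0 \cdot 3 = 0$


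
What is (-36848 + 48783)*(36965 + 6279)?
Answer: 516117140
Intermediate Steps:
(-36848 + 48783)*(36965 + 6279) = 11935*43244 = 516117140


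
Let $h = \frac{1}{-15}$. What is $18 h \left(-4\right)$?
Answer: $\frac{24}{5} \approx 4.8$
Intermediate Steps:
$h = - \frac{1}{15} \approx -0.066667$
$18 h \left(-4\right) = 18 \left(- \frac{1}{15}\right) \left(-4\right) = \left(- \frac{6}{5}\right) \left(-4\right) = \frac{24}{5}$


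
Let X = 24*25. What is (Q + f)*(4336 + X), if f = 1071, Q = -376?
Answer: 3430520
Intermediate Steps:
X = 600
(Q + f)*(4336 + X) = (-376 + 1071)*(4336 + 600) = 695*4936 = 3430520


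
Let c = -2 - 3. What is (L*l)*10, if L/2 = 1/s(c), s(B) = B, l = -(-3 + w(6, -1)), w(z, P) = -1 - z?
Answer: -40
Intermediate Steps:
c = -5
l = 10 (l = -(-3 + (-1 - 1*6)) = -(-3 + (-1 - 6)) = -(-3 - 7) = -1*(-10) = 10)
L = -2/5 (L = 2/(-5) = 2*(-1/5) = -2/5 ≈ -0.40000)
(L*l)*10 = -2/5*10*10 = -4*10 = -40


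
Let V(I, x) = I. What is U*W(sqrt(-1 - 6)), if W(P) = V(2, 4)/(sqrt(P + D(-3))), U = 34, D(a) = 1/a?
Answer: 68*sqrt(3)/sqrt(-1 + 3*I*sqrt(7)) ≈ 27.543 - 31.231*I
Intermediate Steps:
W(P) = 2/sqrt(-1/3 + P) (W(P) = 2/(sqrt(P + 1/(-3))) = 2/(sqrt(P - 1/3)) = 2/(sqrt(-1/3 + P)) = 2/sqrt(-1/3 + P))
U*W(sqrt(-1 - 6)) = 34*(2*sqrt(3)/sqrt(-1 + 3*sqrt(-1 - 6))) = 34*(2*sqrt(3)/sqrt(-1 + 3*sqrt(-7))) = 34*(2*sqrt(3)/sqrt(-1 + 3*(I*sqrt(7)))) = 34*(2*sqrt(3)/sqrt(-1 + 3*I*sqrt(7))) = 68*sqrt(3)/sqrt(-1 + 3*I*sqrt(7))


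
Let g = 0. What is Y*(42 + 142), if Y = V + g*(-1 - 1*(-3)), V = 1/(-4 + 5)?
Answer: 184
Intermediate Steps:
V = 1 (V = 1/1 = 1)
Y = 1 (Y = 1 + 0*(-1 - 1*(-3)) = 1 + 0*(-1 + 3) = 1 + 0*2 = 1 + 0 = 1)
Y*(42 + 142) = 1*(42 + 142) = 1*184 = 184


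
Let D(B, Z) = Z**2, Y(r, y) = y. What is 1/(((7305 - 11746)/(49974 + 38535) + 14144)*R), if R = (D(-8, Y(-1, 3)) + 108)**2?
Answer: 29503/5712268459365 ≈ 5.1648e-9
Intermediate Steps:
R = 13689 (R = (3**2 + 108)**2 = (9 + 108)**2 = 117**2 = 13689)
1/(((7305 - 11746)/(49974 + 38535) + 14144)*R) = 1/(((7305 - 11746)/(49974 + 38535) + 14144)*13689) = (1/13689)/(-4441/88509 + 14144) = (1/13689)/(1251866855/88509) = (88509/1251866855)*(1/13689) = 29503/5712268459365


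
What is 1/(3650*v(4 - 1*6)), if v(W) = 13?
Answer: 1/47450 ≈ 2.1075e-5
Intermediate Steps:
1/(3650*v(4 - 1*6)) = 1/(3650*13) = 1/47450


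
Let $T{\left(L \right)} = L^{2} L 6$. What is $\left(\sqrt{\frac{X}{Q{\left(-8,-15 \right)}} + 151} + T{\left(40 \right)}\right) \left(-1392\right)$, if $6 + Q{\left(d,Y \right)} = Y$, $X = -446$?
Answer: $-534528000 - \frac{464 \sqrt{75957}}{7} \approx -5.3455 \cdot 10^{8}$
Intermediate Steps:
$Q{\left(d,Y \right)} = -6 + Y$
$T{\left(L \right)} = 6 L^{3}$ ($T{\left(L \right)} = L^{3} \cdot 6 = 6 L^{3}$)
$\left(\sqrt{\frac{X}{Q{\left(-8,-15 \right)}} + 151} + T{\left(40 \right)}\right) \left(-1392\right) = \left(\sqrt{- \frac{446}{-6 - 15} + 151} + 6 \cdot 40^{3}\right) \left(-1392\right) = \left(\sqrt{- \frac{446}{-21} + 151} + 6 \cdot 64000\right) \left(-1392\right) = \left(\sqrt{\left(-446\right) \left(- \frac{1}{21}\right) + 151} + 384000\right) \left(-1392\right) = \left(\sqrt{\frac{446}{21} + 151} + 384000\right) \left(-1392\right) = \left(\sqrt{\frac{3617}{21}} + 384000\right) \left(-1392\right) = \left(\frac{\sqrt{75957}}{21} + 384000\right) \left(-1392\right) = \left(384000 + \frac{\sqrt{75957}}{21}\right) \left(-1392\right) = -534528000 - \frac{464 \sqrt{75957}}{7}$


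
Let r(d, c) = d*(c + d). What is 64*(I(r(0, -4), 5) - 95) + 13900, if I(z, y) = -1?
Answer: 7756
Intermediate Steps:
64*(I(r(0, -4), 5) - 95) + 13900 = 64*(-1 - 95) + 13900 = 64*(-96) + 13900 = -6144 + 13900 = 7756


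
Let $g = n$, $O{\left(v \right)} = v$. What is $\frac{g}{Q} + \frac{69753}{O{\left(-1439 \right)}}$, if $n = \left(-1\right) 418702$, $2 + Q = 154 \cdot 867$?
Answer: $- \frac{170959547}{3312578} \approx -51.609$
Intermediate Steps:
$Q = 133516$ ($Q = -2 + 154 \cdot 867 = -2 + 133518 = 133516$)
$n = -418702$
$g = -418702$
$\frac{g}{Q} + \frac{69753}{O{\left(-1439 \right)}} = - \frac{418702}{133516} + \frac{69753}{-1439} = \left(-418702\right) \frac{1}{133516} + 69753 \left(- \frac{1}{1439}\right) = - \frac{7219}{2302} - \frac{69753}{1439} = - \frac{170959547}{3312578}$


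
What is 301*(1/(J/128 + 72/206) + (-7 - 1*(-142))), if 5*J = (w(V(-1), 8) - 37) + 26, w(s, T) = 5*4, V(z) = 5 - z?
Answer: 993740965/23967 ≈ 41463.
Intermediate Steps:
w(s, T) = 20
J = 9/5 (J = ((20 - 37) + 26)/5 = (-17 + 26)/5 = (⅕)*9 = 9/5 ≈ 1.8000)
301*(1/(J/128 + 72/206) + (-7 - 1*(-142))) = 301*(1/((9/5)/128 + 72/206) + (-7 - 1*(-142))) = 301*(1/((9/5)*(1/128) + 72*(1/206)) + (-7 + 142)) = 301*(1/(9/640 + 36/103) + 135) = 301*(1/(23967/65920) + 135) = 301*(65920/23967 + 135) = 301*(3301465/23967) = 993740965/23967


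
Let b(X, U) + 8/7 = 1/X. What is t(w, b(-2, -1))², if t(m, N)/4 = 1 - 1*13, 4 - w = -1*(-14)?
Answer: 2304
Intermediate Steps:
b(X, U) = -8/7 + 1/X
w = -10 (w = 4 - (-1)*(-14) = 4 - 1*14 = 4 - 14 = -10)
t(m, N) = -48 (t(m, N) = 4*(1 - 1*13) = 4*(1 - 13) = 4*(-12) = -48)
t(w, b(-2, -1))² = (-48)² = 2304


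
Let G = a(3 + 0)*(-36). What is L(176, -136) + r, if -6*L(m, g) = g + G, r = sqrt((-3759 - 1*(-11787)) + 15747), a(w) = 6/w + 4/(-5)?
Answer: 448/15 + 5*sqrt(951) ≈ 184.06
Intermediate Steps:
a(w) = -4/5 + 6/w (a(w) = 6/w + 4*(-1/5) = 6/w - 4/5 = -4/5 + 6/w)
r = 5*sqrt(951) (r = sqrt((-3759 + 11787) + 15747) = sqrt(8028 + 15747) = sqrt(23775) = 5*sqrt(951) ≈ 154.19)
G = -216/5 (G = (-4/5 + 6/(3 + 0))*(-36) = (-4/5 + 6/3)*(-36) = (-4/5 + 6*(1/3))*(-36) = (-4/5 + 2)*(-36) = (6/5)*(-36) = -216/5 ≈ -43.200)
L(m, g) = 36/5 - g/6 (L(m, g) = -(g - 216/5)/6 = -(-216/5 + g)/6 = 36/5 - g/6)
L(176, -136) + r = (36/5 - 1/6*(-136)) + 5*sqrt(951) = (36/5 + 68/3) + 5*sqrt(951) = 448/15 + 5*sqrt(951)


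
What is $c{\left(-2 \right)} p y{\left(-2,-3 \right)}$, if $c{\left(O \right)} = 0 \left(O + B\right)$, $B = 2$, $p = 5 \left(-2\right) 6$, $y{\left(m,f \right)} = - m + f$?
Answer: $0$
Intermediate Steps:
$y{\left(m,f \right)} = f - m$
$p = -60$ ($p = \left(-10\right) 6 = -60$)
$c{\left(O \right)} = 0$ ($c{\left(O \right)} = 0 \left(O + 2\right) = 0 \left(2 + O\right) = 0$)
$c{\left(-2 \right)} p y{\left(-2,-3 \right)} = 0 \left(-60\right) \left(-3 - -2\right) = 0 \left(-3 + 2\right) = 0 \left(-1\right) = 0$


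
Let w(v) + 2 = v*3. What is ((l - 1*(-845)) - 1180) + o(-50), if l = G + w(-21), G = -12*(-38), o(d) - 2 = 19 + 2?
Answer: 79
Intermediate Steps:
o(d) = 23 (o(d) = 2 + (19 + 2) = 2 + 21 = 23)
w(v) = -2 + 3*v (w(v) = -2 + v*3 = -2 + 3*v)
G = 456
l = 391 (l = 456 + (-2 + 3*(-21)) = 456 + (-2 - 63) = 456 - 65 = 391)
((l - 1*(-845)) - 1180) + o(-50) = ((391 - 1*(-845)) - 1180) + 23 = ((391 + 845) - 1180) + 23 = (1236 - 1180) + 23 = 56 + 23 = 79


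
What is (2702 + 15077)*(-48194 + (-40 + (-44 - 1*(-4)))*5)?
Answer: -863952726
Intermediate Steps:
(2702 + 15077)*(-48194 + (-40 + (-44 - 1*(-4)))*5) = 17779*(-48194 + (-40 + (-44 + 4))*5) = 17779*(-48194 + (-40 - 40)*5) = 17779*(-48194 - 80*5) = 17779*(-48194 - 400) = 17779*(-48594) = -863952726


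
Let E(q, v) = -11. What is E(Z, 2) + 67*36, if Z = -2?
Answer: 2401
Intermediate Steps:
E(Z, 2) + 67*36 = -11 + 67*36 = -11 + 2412 = 2401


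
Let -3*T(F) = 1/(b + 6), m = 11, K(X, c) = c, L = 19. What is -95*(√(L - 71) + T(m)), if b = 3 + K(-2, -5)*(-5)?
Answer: 95/102 - 190*I*√13 ≈ 0.93137 - 685.05*I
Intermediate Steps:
b = 28 (b = 3 - 5*(-5) = 3 + 25 = 28)
T(F) = -1/102 (T(F) = -1/(3*(28 + 6)) = -⅓/34 = -⅓*1/34 = -1/102)
-95*(√(L - 71) + T(m)) = -95*(√(19 - 71) - 1/102) = -95*(√(-52) - 1/102) = -95*(2*I*√13 - 1/102) = -95*(-1/102 + 2*I*√13) = 95/102 - 190*I*√13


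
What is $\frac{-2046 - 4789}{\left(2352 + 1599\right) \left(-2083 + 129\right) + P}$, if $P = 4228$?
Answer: $\frac{6835}{7716026} \approx 0.00088582$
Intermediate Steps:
$\frac{-2046 - 4789}{\left(2352 + 1599\right) \left(-2083 + 129\right) + P} = \frac{-2046 - 4789}{\left(2352 + 1599\right) \left(-2083 + 129\right) + 4228} = - \frac{6835}{3951 \left(-1954\right) + 4228} = - \frac{6835}{-7720254 + 4228} = - \frac{6835}{-7716026} = \left(-6835\right) \left(- \frac{1}{7716026}\right) = \frac{6835}{7716026}$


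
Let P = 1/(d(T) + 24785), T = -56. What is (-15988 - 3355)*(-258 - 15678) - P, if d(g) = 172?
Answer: 7692996447935/24957 ≈ 3.0825e+8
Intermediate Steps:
P = 1/24957 (P = 1/(172 + 24785) = 1/24957 ≈ 4.0069e-5)
(-15988 - 3355)*(-258 - 15678) - P = (-15988 - 3355)*(-258 - 15678) - 1*1/24957 = -19343*(-15936) - 1/24957 = 308250048 - 1/24957 = 7692996447935/24957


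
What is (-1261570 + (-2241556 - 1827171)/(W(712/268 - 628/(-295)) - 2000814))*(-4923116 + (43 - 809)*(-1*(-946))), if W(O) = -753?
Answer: 4753736977055260392/667189 ≈ 7.1250e+12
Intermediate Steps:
(-1261570 + (-2241556 - 1827171)/(W(712/268 - 628/(-295)) - 2000814))*(-4923116 + (43 - 809)*(-1*(-946))) = (-1261570 + (-2241556 - 1827171)/(-753 - 2000814))*(-4923116 + (43 - 809)*(-1*(-946))) = (-1261570 - 4068727/(-2001567))*(-4923116 - 766*946) = (-1261570 - 4068727*(-1/2001567))*(-4923116 - 724636) = (-1261570 + 4068727/2001567)*(-5647752) = -2525112811463/2001567*(-5647752) = 4753736977055260392/667189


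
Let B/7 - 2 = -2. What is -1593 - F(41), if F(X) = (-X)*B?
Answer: -1593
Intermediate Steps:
B = 0 (B = 14 + 7*(-2) = 14 - 14 = 0)
F(X) = 0 (F(X) = -X*0 = 0)
-1593 - F(41) = -1593 - 1*0 = -1593 + 0 = -1593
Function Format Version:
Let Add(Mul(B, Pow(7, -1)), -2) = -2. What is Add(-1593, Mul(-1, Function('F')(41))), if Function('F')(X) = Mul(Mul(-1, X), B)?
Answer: -1593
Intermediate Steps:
B = 0 (B = Add(14, Mul(7, -2)) = Add(14, -14) = 0)
Function('F')(X) = 0 (Function('F')(X) = Mul(Mul(-1, X), 0) = 0)
Add(-1593, Mul(-1, Function('F')(41))) = Add(-1593, Mul(-1, 0)) = Add(-1593, 0) = -1593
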